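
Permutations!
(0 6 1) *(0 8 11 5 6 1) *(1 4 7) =(0 4 7 1 8 11 5 6) =[4, 8, 2, 3, 7, 6, 0, 1, 11, 9, 10, 5]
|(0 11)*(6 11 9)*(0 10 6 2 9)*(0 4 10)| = |(0 4 10 6 11)(2 9)| = 10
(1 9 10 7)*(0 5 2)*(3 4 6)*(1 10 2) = (0 5 1 9 2)(3 4 6)(7 10) = [5, 9, 0, 4, 6, 1, 3, 10, 8, 2, 7]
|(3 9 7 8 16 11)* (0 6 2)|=|(0 6 2)(3 9 7 8 16 11)|=6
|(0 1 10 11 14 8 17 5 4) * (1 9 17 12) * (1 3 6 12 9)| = |(0 1 10 11 14 8 9 17 5 4)(3 6 12)| = 30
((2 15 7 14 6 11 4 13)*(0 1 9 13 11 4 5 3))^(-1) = (0 3 5 11 4 6 14 7 15 2 13 9 1) = [3, 0, 13, 5, 6, 11, 14, 15, 8, 1, 10, 4, 12, 9, 7, 2]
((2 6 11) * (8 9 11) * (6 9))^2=(2 11 9)=[0, 1, 11, 3, 4, 5, 6, 7, 8, 2, 10, 9]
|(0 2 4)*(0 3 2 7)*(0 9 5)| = 12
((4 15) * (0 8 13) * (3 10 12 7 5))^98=(15)(0 13 8)(3 7 10 5 12)=[13, 1, 2, 7, 4, 12, 6, 10, 0, 9, 5, 11, 3, 8, 14, 15]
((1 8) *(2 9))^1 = (1 8)(2 9) = [0, 8, 9, 3, 4, 5, 6, 7, 1, 2]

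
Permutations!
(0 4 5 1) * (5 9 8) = (0 4 9 8 5 1) = [4, 0, 2, 3, 9, 1, 6, 7, 5, 8]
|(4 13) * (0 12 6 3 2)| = 10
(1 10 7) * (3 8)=(1 10 7)(3 8)=[0, 10, 2, 8, 4, 5, 6, 1, 3, 9, 7]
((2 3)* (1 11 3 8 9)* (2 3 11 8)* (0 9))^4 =(11) =[0, 1, 2, 3, 4, 5, 6, 7, 8, 9, 10, 11]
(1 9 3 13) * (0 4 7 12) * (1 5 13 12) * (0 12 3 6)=(0 4 7 1 9 6)(5 13)=[4, 9, 2, 3, 7, 13, 0, 1, 8, 6, 10, 11, 12, 5]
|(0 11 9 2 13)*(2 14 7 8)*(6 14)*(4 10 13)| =|(0 11 9 6 14 7 8 2 4 10 13)| =11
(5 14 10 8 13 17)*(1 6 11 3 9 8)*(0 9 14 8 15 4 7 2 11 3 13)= (0 9 15 4 7 2 11 13 17 5 8)(1 6 3 14 10)= [9, 6, 11, 14, 7, 8, 3, 2, 0, 15, 1, 13, 12, 17, 10, 4, 16, 5]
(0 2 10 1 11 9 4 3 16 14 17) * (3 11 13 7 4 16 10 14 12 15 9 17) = [2, 13, 14, 10, 11, 5, 6, 4, 8, 16, 1, 17, 15, 7, 3, 9, 12, 0] = (0 2 14 3 10 1 13 7 4 11 17)(9 16 12 15)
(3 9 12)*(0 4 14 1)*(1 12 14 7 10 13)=(0 4 7 10 13 1)(3 9 14 12)=[4, 0, 2, 9, 7, 5, 6, 10, 8, 14, 13, 11, 3, 1, 12]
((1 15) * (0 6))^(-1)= (0 6)(1 15)= [6, 15, 2, 3, 4, 5, 0, 7, 8, 9, 10, 11, 12, 13, 14, 1]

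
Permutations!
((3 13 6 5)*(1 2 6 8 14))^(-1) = (1 14 8 13 3 5 6 2) = [0, 14, 1, 5, 4, 6, 2, 7, 13, 9, 10, 11, 12, 3, 8]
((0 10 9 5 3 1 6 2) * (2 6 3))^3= [5, 3, 9, 1, 4, 10, 6, 7, 8, 0, 2]= (0 5 10 2 9)(1 3)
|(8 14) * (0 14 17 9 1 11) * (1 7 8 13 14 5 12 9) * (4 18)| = |(0 5 12 9 7 8 17 1 11)(4 18)(13 14)| = 18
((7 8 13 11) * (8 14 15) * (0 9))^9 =(0 9)(7 8)(11 15)(13 14) =[9, 1, 2, 3, 4, 5, 6, 8, 7, 0, 10, 15, 12, 14, 13, 11]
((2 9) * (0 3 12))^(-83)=(0 3 12)(2 9)=[3, 1, 9, 12, 4, 5, 6, 7, 8, 2, 10, 11, 0]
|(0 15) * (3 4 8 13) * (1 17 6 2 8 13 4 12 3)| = |(0 15)(1 17 6 2 8 4 13)(3 12)| = 14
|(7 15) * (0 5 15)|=|(0 5 15 7)|=4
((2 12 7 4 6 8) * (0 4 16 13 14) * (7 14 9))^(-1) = (0 14 12 2 8 6 4)(7 9 13 16) = [14, 1, 8, 3, 0, 5, 4, 9, 6, 13, 10, 11, 2, 16, 12, 15, 7]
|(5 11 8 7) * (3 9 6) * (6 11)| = 7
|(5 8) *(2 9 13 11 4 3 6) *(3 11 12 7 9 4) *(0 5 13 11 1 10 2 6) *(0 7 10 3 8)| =|(0 5)(1 3 7 9 11 8 13 12 10 2 4)| =22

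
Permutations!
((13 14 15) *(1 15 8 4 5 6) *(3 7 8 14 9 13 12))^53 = (1 6 5 4 8 7 3 12 15)(9 13) = [0, 6, 2, 12, 8, 4, 5, 3, 7, 13, 10, 11, 15, 9, 14, 1]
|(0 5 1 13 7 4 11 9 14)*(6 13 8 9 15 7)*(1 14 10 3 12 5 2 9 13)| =|(0 2 9 10 3 12 5 14)(1 8 13 6)(4 11 15 7)| =8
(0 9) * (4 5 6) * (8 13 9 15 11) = [15, 1, 2, 3, 5, 6, 4, 7, 13, 0, 10, 8, 12, 9, 14, 11] = (0 15 11 8 13 9)(4 5 6)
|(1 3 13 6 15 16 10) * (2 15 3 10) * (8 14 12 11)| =12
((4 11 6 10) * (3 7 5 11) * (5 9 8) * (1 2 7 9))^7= (1 2 7)(3 4 10 6 11 5 8 9)= [0, 2, 7, 4, 10, 8, 11, 1, 9, 3, 6, 5]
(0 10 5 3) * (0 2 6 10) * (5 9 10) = (2 6 5 3)(9 10) = [0, 1, 6, 2, 4, 3, 5, 7, 8, 10, 9]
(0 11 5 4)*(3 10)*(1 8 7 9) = (0 11 5 4)(1 8 7 9)(3 10) = [11, 8, 2, 10, 0, 4, 6, 9, 7, 1, 3, 5]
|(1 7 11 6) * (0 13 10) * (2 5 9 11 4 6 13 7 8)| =|(0 7 4 6 1 8 2 5 9 11 13 10)| =12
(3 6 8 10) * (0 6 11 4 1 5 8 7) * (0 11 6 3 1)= (0 3 6 7 11 4)(1 5 8 10)= [3, 5, 2, 6, 0, 8, 7, 11, 10, 9, 1, 4]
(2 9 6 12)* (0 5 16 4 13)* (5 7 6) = (0 7 6 12 2 9 5 16 4 13) = [7, 1, 9, 3, 13, 16, 12, 6, 8, 5, 10, 11, 2, 0, 14, 15, 4]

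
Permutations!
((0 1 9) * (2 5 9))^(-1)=(0 9 5 2 1)=[9, 0, 1, 3, 4, 2, 6, 7, 8, 5]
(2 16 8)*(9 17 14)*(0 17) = (0 17 14 9)(2 16 8) = [17, 1, 16, 3, 4, 5, 6, 7, 2, 0, 10, 11, 12, 13, 9, 15, 8, 14]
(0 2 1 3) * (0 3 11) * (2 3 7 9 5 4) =[3, 11, 1, 7, 2, 4, 6, 9, 8, 5, 10, 0] =(0 3 7 9 5 4 2 1 11)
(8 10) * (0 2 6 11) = [2, 1, 6, 3, 4, 5, 11, 7, 10, 9, 8, 0] = (0 2 6 11)(8 10)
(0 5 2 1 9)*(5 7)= (0 7 5 2 1 9)= [7, 9, 1, 3, 4, 2, 6, 5, 8, 0]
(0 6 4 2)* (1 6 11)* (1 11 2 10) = (11)(0 2)(1 6 4 10) = [2, 6, 0, 3, 10, 5, 4, 7, 8, 9, 1, 11]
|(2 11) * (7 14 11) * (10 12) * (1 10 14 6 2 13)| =6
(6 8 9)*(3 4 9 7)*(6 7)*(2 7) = (2 7 3 4 9)(6 8) = [0, 1, 7, 4, 9, 5, 8, 3, 6, 2]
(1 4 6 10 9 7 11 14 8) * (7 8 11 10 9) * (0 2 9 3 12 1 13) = (0 2 9 8 13)(1 4 6 3 12)(7 10)(11 14) = [2, 4, 9, 12, 6, 5, 3, 10, 13, 8, 7, 14, 1, 0, 11]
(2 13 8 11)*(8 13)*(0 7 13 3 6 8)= (0 7 13 3 6 8 11 2)= [7, 1, 0, 6, 4, 5, 8, 13, 11, 9, 10, 2, 12, 3]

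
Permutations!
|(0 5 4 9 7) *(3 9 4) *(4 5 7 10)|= |(0 7)(3 9 10 4 5)|= 10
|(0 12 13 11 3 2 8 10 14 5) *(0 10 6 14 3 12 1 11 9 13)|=|(0 1 11 12)(2 8 6 14 5 10 3)(9 13)|=28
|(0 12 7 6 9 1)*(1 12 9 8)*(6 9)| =|(0 6 8 1)(7 9 12)| =12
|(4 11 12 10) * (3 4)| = |(3 4 11 12 10)| = 5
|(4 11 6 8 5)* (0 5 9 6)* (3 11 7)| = 6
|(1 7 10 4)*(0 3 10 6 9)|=|(0 3 10 4 1 7 6 9)|=8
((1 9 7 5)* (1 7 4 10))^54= (1 4)(9 10)= [0, 4, 2, 3, 1, 5, 6, 7, 8, 10, 9]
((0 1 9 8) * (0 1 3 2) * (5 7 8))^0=(9)=[0, 1, 2, 3, 4, 5, 6, 7, 8, 9]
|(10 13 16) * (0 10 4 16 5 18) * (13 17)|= 6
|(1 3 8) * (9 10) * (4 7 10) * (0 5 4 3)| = |(0 5 4 7 10 9 3 8 1)| = 9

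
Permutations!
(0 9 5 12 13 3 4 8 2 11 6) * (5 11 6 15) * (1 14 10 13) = [9, 14, 6, 4, 8, 12, 0, 7, 2, 11, 13, 15, 1, 3, 10, 5] = (0 9 11 15 5 12 1 14 10 13 3 4 8 2 6)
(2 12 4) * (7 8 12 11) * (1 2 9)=(1 2 11 7 8 12 4 9)=[0, 2, 11, 3, 9, 5, 6, 8, 12, 1, 10, 7, 4]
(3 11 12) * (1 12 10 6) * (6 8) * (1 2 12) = [0, 1, 12, 11, 4, 5, 2, 7, 6, 9, 8, 10, 3] = (2 12 3 11 10 8 6)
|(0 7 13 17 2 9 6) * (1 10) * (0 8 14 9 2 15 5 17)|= 12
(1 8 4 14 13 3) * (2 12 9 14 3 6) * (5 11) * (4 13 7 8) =(1 4 3)(2 12 9 14 7 8 13 6)(5 11) =[0, 4, 12, 1, 3, 11, 2, 8, 13, 14, 10, 5, 9, 6, 7]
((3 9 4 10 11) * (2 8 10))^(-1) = (2 4 9 3 11 10 8) = [0, 1, 4, 11, 9, 5, 6, 7, 2, 3, 8, 10]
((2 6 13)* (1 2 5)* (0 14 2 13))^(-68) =(14)(1 13 5) =[0, 13, 2, 3, 4, 1, 6, 7, 8, 9, 10, 11, 12, 5, 14]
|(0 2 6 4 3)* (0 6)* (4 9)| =|(0 2)(3 6 9 4)| =4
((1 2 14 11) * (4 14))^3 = (1 14 2 11 4) = [0, 14, 11, 3, 1, 5, 6, 7, 8, 9, 10, 4, 12, 13, 2]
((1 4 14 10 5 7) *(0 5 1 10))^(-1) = (0 14 4 1 10 7 5) = [14, 10, 2, 3, 1, 0, 6, 5, 8, 9, 7, 11, 12, 13, 4]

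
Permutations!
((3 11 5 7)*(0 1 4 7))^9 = (0 4 3 5 1 7 11) = [4, 7, 2, 5, 3, 1, 6, 11, 8, 9, 10, 0]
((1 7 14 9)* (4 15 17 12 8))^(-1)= (1 9 14 7)(4 8 12 17 15)= [0, 9, 2, 3, 8, 5, 6, 1, 12, 14, 10, 11, 17, 13, 7, 4, 16, 15]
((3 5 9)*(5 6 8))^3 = (3 5 6 9 8) = [0, 1, 2, 5, 4, 6, 9, 7, 3, 8]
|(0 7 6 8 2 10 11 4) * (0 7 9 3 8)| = 10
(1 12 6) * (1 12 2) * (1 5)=[0, 2, 5, 3, 4, 1, 12, 7, 8, 9, 10, 11, 6]=(1 2 5)(6 12)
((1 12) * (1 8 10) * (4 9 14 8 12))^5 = [0, 10, 2, 3, 1, 5, 6, 7, 14, 4, 8, 11, 12, 13, 9] = (1 10 8 14 9 4)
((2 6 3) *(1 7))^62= (7)(2 3 6)= [0, 1, 3, 6, 4, 5, 2, 7]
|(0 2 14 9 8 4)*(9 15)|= |(0 2 14 15 9 8 4)|= 7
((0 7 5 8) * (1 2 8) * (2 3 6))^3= (0 1 2 7 3 8 5 6)= [1, 2, 7, 8, 4, 6, 0, 3, 5]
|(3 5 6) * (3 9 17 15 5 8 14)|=15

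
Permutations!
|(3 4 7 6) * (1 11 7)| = 6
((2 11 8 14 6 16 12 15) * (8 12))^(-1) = (2 15 12 11)(6 14 8 16) = [0, 1, 15, 3, 4, 5, 14, 7, 16, 9, 10, 2, 11, 13, 8, 12, 6]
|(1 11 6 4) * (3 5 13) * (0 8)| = |(0 8)(1 11 6 4)(3 5 13)| = 12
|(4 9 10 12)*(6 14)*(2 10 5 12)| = |(2 10)(4 9 5 12)(6 14)| = 4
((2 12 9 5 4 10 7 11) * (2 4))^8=(12)=[0, 1, 2, 3, 4, 5, 6, 7, 8, 9, 10, 11, 12]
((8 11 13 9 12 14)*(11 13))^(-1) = (8 14 12 9 13) = [0, 1, 2, 3, 4, 5, 6, 7, 14, 13, 10, 11, 9, 8, 12]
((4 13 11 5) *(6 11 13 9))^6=[0, 1, 2, 3, 9, 4, 11, 7, 8, 6, 10, 5, 12, 13]=(13)(4 9 6 11 5)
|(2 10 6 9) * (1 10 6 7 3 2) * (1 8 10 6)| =8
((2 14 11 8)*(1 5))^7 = (1 5)(2 8 11 14) = [0, 5, 8, 3, 4, 1, 6, 7, 11, 9, 10, 14, 12, 13, 2]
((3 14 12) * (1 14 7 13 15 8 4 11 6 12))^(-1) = [0, 14, 2, 12, 8, 5, 11, 3, 15, 9, 10, 4, 6, 7, 1, 13] = (1 14)(3 12 6 11 4 8 15 13 7)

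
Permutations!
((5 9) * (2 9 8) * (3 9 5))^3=(3 9)=[0, 1, 2, 9, 4, 5, 6, 7, 8, 3]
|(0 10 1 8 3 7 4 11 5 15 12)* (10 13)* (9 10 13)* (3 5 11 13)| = |(0 9 10 1 8 5 15 12)(3 7 4 13)| = 8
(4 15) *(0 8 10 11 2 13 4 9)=(0 8 10 11 2 13 4 15 9)=[8, 1, 13, 3, 15, 5, 6, 7, 10, 0, 11, 2, 12, 4, 14, 9]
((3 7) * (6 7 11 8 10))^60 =[0, 1, 2, 3, 4, 5, 6, 7, 8, 9, 10, 11] =(11)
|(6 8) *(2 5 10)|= |(2 5 10)(6 8)|= 6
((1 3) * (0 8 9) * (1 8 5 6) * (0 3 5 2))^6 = [0, 1, 2, 3, 4, 5, 6, 7, 8, 9] = (9)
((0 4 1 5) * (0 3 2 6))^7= (6)= [0, 1, 2, 3, 4, 5, 6]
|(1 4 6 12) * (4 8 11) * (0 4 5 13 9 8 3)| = 30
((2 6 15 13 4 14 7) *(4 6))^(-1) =(2 7 14 4)(6 13 15) =[0, 1, 7, 3, 2, 5, 13, 14, 8, 9, 10, 11, 12, 15, 4, 6]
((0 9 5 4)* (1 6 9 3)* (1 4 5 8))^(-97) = [4, 8, 2, 0, 3, 5, 1, 7, 9, 6] = (0 4 3)(1 8 9 6)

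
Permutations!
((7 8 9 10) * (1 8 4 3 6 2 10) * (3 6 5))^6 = [0, 1, 10, 3, 6, 5, 2, 4, 8, 9, 7] = (2 10 7 4 6)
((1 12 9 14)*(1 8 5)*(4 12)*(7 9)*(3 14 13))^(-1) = [0, 5, 2, 13, 1, 8, 6, 12, 14, 7, 10, 11, 4, 9, 3] = (1 5 8 14 3 13 9 7 12 4)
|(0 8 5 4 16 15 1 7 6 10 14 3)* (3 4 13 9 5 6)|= 33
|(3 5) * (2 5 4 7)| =5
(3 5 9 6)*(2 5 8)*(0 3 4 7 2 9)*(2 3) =[2, 1, 5, 8, 7, 0, 4, 3, 9, 6] =(0 2 5)(3 8 9 6 4 7)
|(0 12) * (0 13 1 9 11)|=|(0 12 13 1 9 11)|=6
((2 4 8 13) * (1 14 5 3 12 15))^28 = (1 12 5)(3 14 15) = [0, 12, 2, 14, 4, 1, 6, 7, 8, 9, 10, 11, 5, 13, 15, 3]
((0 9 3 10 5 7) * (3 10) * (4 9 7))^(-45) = (0 7)(4 5 10 9) = [7, 1, 2, 3, 5, 10, 6, 0, 8, 4, 9]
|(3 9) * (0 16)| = 2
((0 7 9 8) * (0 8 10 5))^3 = (0 10 7 5 9) = [10, 1, 2, 3, 4, 9, 6, 5, 8, 0, 7]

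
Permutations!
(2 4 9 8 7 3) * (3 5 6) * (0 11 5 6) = (0 11 5)(2 4 9 8 7 6 3) = [11, 1, 4, 2, 9, 0, 3, 6, 7, 8, 10, 5]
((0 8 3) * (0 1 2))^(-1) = (0 2 1 3 8) = [2, 3, 1, 8, 4, 5, 6, 7, 0]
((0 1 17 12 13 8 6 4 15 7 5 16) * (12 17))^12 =(17)(0 1 12 13 8 6 4 15 7 5 16) =[1, 12, 2, 3, 15, 16, 4, 5, 6, 9, 10, 11, 13, 8, 14, 7, 0, 17]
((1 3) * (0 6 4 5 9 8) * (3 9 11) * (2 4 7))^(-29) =(0 4 1 6 5 9 7 11 8 2 3) =[4, 6, 3, 0, 1, 9, 5, 11, 2, 7, 10, 8]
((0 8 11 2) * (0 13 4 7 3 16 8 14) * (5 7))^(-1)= (0 14)(2 11 8 16 3 7 5 4 13)= [14, 1, 11, 7, 13, 4, 6, 5, 16, 9, 10, 8, 12, 2, 0, 15, 3]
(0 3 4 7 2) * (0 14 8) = (0 3 4 7 2 14 8) = [3, 1, 14, 4, 7, 5, 6, 2, 0, 9, 10, 11, 12, 13, 8]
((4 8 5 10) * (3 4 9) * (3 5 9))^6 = (10) = [0, 1, 2, 3, 4, 5, 6, 7, 8, 9, 10]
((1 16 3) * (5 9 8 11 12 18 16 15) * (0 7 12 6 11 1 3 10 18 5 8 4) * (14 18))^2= (0 12 9)(1 8 15)(4 7 5)(10 18)(14 16)= [12, 8, 2, 3, 7, 4, 6, 5, 15, 0, 18, 11, 9, 13, 16, 1, 14, 17, 10]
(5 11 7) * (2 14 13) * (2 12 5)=[0, 1, 14, 3, 4, 11, 6, 2, 8, 9, 10, 7, 5, 12, 13]=(2 14 13 12 5 11 7)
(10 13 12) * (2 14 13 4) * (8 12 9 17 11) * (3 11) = (2 14 13 9 17 3 11 8 12 10 4) = [0, 1, 14, 11, 2, 5, 6, 7, 12, 17, 4, 8, 10, 9, 13, 15, 16, 3]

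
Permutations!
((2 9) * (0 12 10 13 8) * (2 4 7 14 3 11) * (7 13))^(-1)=(0 8 13 4 9 2 11 3 14 7 10 12)=[8, 1, 11, 14, 9, 5, 6, 10, 13, 2, 12, 3, 0, 4, 7]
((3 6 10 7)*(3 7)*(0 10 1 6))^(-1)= (0 3 10)(1 6)= [3, 6, 2, 10, 4, 5, 1, 7, 8, 9, 0]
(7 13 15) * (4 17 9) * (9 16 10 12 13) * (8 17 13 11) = (4 13 15 7 9)(8 17 16 10 12 11) = [0, 1, 2, 3, 13, 5, 6, 9, 17, 4, 12, 8, 11, 15, 14, 7, 10, 16]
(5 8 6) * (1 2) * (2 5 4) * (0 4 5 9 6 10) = [4, 9, 1, 3, 2, 8, 5, 7, 10, 6, 0] = (0 4 2 1 9 6 5 8 10)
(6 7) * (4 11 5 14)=(4 11 5 14)(6 7)=[0, 1, 2, 3, 11, 14, 7, 6, 8, 9, 10, 5, 12, 13, 4]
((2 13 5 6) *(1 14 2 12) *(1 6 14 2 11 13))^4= (14)= [0, 1, 2, 3, 4, 5, 6, 7, 8, 9, 10, 11, 12, 13, 14]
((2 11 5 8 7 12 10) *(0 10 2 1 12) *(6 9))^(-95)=[2, 5, 7, 3, 4, 10, 9, 12, 1, 6, 11, 0, 8]=(0 2 7 12 8 1 5 10 11)(6 9)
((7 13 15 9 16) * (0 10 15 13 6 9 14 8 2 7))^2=(0 15 8 7 9)(2 6 16 10 14)=[15, 1, 6, 3, 4, 5, 16, 9, 7, 0, 14, 11, 12, 13, 2, 8, 10]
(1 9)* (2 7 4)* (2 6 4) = (1 9)(2 7)(4 6) = [0, 9, 7, 3, 6, 5, 4, 2, 8, 1]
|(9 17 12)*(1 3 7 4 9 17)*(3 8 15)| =|(1 8 15 3 7 4 9)(12 17)| =14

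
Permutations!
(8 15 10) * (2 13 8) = [0, 1, 13, 3, 4, 5, 6, 7, 15, 9, 2, 11, 12, 8, 14, 10] = (2 13 8 15 10)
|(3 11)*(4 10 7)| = |(3 11)(4 10 7)| = 6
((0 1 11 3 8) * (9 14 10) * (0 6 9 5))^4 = (0 8 10 11 9)(1 6 5 3 14) = [8, 6, 2, 14, 4, 3, 5, 7, 10, 0, 11, 9, 12, 13, 1]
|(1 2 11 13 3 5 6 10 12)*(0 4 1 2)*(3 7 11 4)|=|(0 3 5 6 10 12 2 4 1)(7 11 13)|=9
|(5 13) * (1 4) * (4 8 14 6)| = |(1 8 14 6 4)(5 13)| = 10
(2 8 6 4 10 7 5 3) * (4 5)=(2 8 6 5 3)(4 10 7)=[0, 1, 8, 2, 10, 3, 5, 4, 6, 9, 7]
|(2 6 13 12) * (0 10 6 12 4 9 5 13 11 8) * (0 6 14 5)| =|(0 10 14 5 13 4 9)(2 12)(6 11 8)| =42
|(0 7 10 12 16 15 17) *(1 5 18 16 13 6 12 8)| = 30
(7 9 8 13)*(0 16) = (0 16)(7 9 8 13) = [16, 1, 2, 3, 4, 5, 6, 9, 13, 8, 10, 11, 12, 7, 14, 15, 0]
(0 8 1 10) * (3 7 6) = (0 8 1 10)(3 7 6) = [8, 10, 2, 7, 4, 5, 3, 6, 1, 9, 0]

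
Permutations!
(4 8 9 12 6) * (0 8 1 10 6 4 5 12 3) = [8, 10, 2, 0, 1, 12, 5, 7, 9, 3, 6, 11, 4] = (0 8 9 3)(1 10 6 5 12 4)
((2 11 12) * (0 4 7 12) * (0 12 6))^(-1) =(0 6 7 4)(2 12 11) =[6, 1, 12, 3, 0, 5, 7, 4, 8, 9, 10, 2, 11]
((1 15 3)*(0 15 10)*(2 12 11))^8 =(0 1 15 10 3)(2 11 12) =[1, 15, 11, 0, 4, 5, 6, 7, 8, 9, 3, 12, 2, 13, 14, 10]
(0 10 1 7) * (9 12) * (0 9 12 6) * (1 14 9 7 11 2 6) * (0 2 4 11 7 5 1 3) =(0 10 14 9 3)(1 7 5)(2 6)(4 11) =[10, 7, 6, 0, 11, 1, 2, 5, 8, 3, 14, 4, 12, 13, 9]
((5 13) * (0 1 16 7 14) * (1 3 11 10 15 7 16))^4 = [15, 1, 2, 7, 4, 5, 6, 11, 8, 9, 0, 14, 12, 13, 10, 3, 16] = (16)(0 15 3 7 11 14 10)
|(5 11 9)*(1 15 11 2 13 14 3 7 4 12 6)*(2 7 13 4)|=|(1 15 11 9 5 7 2 4 12 6)(3 13 14)|=30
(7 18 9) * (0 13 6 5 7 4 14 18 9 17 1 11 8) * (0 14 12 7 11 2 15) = (0 13 6 5 11 8 14 18 17 1 2 15)(4 12 7 9) = [13, 2, 15, 3, 12, 11, 5, 9, 14, 4, 10, 8, 7, 6, 18, 0, 16, 1, 17]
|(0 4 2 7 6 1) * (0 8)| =|(0 4 2 7 6 1 8)| =7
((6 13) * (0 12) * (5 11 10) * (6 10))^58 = (5 13 11 10 6) = [0, 1, 2, 3, 4, 13, 5, 7, 8, 9, 6, 10, 12, 11]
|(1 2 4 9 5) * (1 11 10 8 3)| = |(1 2 4 9 5 11 10 8 3)| = 9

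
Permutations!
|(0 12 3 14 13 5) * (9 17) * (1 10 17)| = 12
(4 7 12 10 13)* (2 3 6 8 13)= (2 3 6 8 13 4 7 12 10)= [0, 1, 3, 6, 7, 5, 8, 12, 13, 9, 2, 11, 10, 4]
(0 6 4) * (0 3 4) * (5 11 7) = [6, 1, 2, 4, 3, 11, 0, 5, 8, 9, 10, 7] = (0 6)(3 4)(5 11 7)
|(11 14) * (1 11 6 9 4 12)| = |(1 11 14 6 9 4 12)| = 7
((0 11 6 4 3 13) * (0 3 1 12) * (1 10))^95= (0 10 11 1 6 12 4)(3 13)= [10, 6, 2, 13, 0, 5, 12, 7, 8, 9, 11, 1, 4, 3]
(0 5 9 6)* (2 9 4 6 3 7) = (0 5 4 6)(2 9 3 7) = [5, 1, 9, 7, 6, 4, 0, 2, 8, 3]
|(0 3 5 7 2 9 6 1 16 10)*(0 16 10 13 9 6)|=11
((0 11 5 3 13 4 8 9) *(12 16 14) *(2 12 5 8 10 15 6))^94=(0 8)(2 13 12 4 16 10 14 15 5 6 3)(9 11)=[8, 1, 13, 2, 16, 6, 3, 7, 0, 11, 14, 9, 4, 12, 15, 5, 10]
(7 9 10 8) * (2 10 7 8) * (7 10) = (2 7 9 10) = [0, 1, 7, 3, 4, 5, 6, 9, 8, 10, 2]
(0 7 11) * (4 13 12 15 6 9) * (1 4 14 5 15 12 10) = (0 7 11)(1 4 13 10)(5 15 6 9 14) = [7, 4, 2, 3, 13, 15, 9, 11, 8, 14, 1, 0, 12, 10, 5, 6]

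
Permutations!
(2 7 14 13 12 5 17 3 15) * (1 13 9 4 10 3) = (1 13 12 5 17)(2 7 14 9 4 10 3 15) = [0, 13, 7, 15, 10, 17, 6, 14, 8, 4, 3, 11, 5, 12, 9, 2, 16, 1]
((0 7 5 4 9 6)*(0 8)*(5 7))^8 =(0 4 6)(5 9 8) =[4, 1, 2, 3, 6, 9, 0, 7, 5, 8]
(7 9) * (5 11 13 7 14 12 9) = [0, 1, 2, 3, 4, 11, 6, 5, 8, 14, 10, 13, 9, 7, 12] = (5 11 13 7)(9 14 12)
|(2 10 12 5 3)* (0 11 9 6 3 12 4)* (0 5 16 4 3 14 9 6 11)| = |(2 10 3)(4 5 12 16)(6 14 9 11)| = 12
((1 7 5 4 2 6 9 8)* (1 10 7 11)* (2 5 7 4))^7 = [0, 11, 2, 3, 4, 5, 6, 7, 8, 9, 10, 1] = (1 11)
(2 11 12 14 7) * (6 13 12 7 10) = [0, 1, 11, 3, 4, 5, 13, 2, 8, 9, 6, 7, 14, 12, 10] = (2 11 7)(6 13 12 14 10)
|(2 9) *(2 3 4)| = |(2 9 3 4)| = 4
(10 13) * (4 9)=(4 9)(10 13)=[0, 1, 2, 3, 9, 5, 6, 7, 8, 4, 13, 11, 12, 10]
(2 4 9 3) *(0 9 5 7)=[9, 1, 4, 2, 5, 7, 6, 0, 8, 3]=(0 9 3 2 4 5 7)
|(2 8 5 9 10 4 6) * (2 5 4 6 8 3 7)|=12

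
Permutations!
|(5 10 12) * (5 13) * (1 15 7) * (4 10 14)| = |(1 15 7)(4 10 12 13 5 14)| = 6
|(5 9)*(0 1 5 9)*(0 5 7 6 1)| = 3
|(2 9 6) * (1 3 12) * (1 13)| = |(1 3 12 13)(2 9 6)| = 12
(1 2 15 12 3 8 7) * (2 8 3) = (1 8 7)(2 15 12) = [0, 8, 15, 3, 4, 5, 6, 1, 7, 9, 10, 11, 2, 13, 14, 12]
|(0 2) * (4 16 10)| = 6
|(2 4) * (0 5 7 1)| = 4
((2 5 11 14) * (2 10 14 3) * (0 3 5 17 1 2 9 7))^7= (0 7 9 3)(1 2 17)(5 11)(10 14)= [7, 2, 17, 0, 4, 11, 6, 9, 8, 3, 14, 5, 12, 13, 10, 15, 16, 1]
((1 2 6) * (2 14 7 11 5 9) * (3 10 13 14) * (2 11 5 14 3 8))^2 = (1 2)(3 13 10)(5 11 7 9 14)(6 8) = [0, 2, 1, 13, 4, 11, 8, 9, 6, 14, 3, 7, 12, 10, 5]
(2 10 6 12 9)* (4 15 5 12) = (2 10 6 4 15 5 12 9) = [0, 1, 10, 3, 15, 12, 4, 7, 8, 2, 6, 11, 9, 13, 14, 5]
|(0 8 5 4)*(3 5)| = 5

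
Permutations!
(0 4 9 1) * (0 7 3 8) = (0 4 9 1 7 3 8) = [4, 7, 2, 8, 9, 5, 6, 3, 0, 1]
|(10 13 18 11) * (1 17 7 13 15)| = |(1 17 7 13 18 11 10 15)| = 8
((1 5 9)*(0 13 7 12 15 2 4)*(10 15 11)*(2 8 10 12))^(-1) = (0 4 2 7 13)(1 9 5)(8 15 10)(11 12) = [4, 9, 7, 3, 2, 1, 6, 13, 15, 5, 8, 12, 11, 0, 14, 10]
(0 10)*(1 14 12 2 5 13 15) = [10, 14, 5, 3, 4, 13, 6, 7, 8, 9, 0, 11, 2, 15, 12, 1] = (0 10)(1 14 12 2 5 13 15)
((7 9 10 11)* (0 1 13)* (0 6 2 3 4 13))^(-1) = (0 1)(2 6 13 4 3)(7 11 10 9) = [1, 0, 6, 2, 3, 5, 13, 11, 8, 7, 9, 10, 12, 4]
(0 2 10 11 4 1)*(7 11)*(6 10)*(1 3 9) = [2, 0, 6, 9, 3, 5, 10, 11, 8, 1, 7, 4] = (0 2 6 10 7 11 4 3 9 1)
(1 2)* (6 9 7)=(1 2)(6 9 7)=[0, 2, 1, 3, 4, 5, 9, 6, 8, 7]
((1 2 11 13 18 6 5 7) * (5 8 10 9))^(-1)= (1 7 5 9 10 8 6 18 13 11 2)= [0, 7, 1, 3, 4, 9, 18, 5, 6, 10, 8, 2, 12, 11, 14, 15, 16, 17, 13]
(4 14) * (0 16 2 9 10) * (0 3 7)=[16, 1, 9, 7, 14, 5, 6, 0, 8, 10, 3, 11, 12, 13, 4, 15, 2]=(0 16 2 9 10 3 7)(4 14)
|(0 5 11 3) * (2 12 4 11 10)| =8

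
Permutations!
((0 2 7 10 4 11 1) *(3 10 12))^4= (0 3 1 12 11 7 4 2 10)= [3, 12, 10, 1, 2, 5, 6, 4, 8, 9, 0, 7, 11]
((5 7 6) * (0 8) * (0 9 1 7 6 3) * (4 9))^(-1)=(0 3 7 1 9 4 8)(5 6)=[3, 9, 2, 7, 8, 6, 5, 1, 0, 4]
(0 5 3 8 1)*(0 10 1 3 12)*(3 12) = (0 5 3 8 12)(1 10) = [5, 10, 2, 8, 4, 3, 6, 7, 12, 9, 1, 11, 0]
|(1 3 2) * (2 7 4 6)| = 6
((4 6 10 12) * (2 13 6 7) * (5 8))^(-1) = (2 7 4 12 10 6 13)(5 8) = [0, 1, 7, 3, 12, 8, 13, 4, 5, 9, 6, 11, 10, 2]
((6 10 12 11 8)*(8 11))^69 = (6 10 12 8) = [0, 1, 2, 3, 4, 5, 10, 7, 6, 9, 12, 11, 8]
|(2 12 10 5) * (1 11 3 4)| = 4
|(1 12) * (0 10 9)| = 6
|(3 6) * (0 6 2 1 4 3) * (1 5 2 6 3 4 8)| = |(0 3 6)(1 8)(2 5)| = 6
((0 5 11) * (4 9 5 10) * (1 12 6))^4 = (0 5 4)(1 12 6)(9 10 11) = [5, 12, 2, 3, 0, 4, 1, 7, 8, 10, 11, 9, 6]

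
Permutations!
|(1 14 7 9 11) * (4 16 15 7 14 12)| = |(1 12 4 16 15 7 9 11)| = 8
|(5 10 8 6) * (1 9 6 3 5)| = 12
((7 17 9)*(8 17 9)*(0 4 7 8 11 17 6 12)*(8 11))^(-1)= (0 12 6 8 17 11 9 7 4)= [12, 1, 2, 3, 0, 5, 8, 4, 17, 7, 10, 9, 6, 13, 14, 15, 16, 11]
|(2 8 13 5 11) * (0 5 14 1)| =|(0 5 11 2 8 13 14 1)| =8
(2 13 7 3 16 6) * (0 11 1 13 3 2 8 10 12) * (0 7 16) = (0 11 1 13 16 6 8 10 12 7 2 3) = [11, 13, 3, 0, 4, 5, 8, 2, 10, 9, 12, 1, 7, 16, 14, 15, 6]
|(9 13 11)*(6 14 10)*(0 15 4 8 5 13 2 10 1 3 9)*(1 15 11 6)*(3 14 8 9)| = 28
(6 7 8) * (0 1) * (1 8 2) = (0 8 6 7 2 1) = [8, 0, 1, 3, 4, 5, 7, 2, 6]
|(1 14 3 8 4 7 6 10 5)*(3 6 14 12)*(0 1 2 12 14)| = 12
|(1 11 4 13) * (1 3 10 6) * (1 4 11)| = 5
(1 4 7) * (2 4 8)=(1 8 2 4 7)=[0, 8, 4, 3, 7, 5, 6, 1, 2]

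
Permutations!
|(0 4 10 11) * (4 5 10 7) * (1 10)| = |(0 5 1 10 11)(4 7)| = 10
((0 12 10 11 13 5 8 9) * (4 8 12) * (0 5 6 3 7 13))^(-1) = (0 11 10 12 5 9 8 4)(3 6 13 7) = [11, 1, 2, 6, 0, 9, 13, 3, 4, 8, 12, 10, 5, 7]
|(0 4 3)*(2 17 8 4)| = 6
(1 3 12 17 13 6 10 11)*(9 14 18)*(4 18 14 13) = (1 3 12 17 4 18 9 13 6 10 11) = [0, 3, 2, 12, 18, 5, 10, 7, 8, 13, 11, 1, 17, 6, 14, 15, 16, 4, 9]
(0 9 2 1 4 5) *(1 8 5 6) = [9, 4, 8, 3, 6, 0, 1, 7, 5, 2] = (0 9 2 8 5)(1 4 6)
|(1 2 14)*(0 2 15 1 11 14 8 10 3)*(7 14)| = 30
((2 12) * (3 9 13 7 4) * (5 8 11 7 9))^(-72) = [0, 1, 2, 3, 4, 5, 6, 7, 8, 9, 10, 11, 12, 13] = (13)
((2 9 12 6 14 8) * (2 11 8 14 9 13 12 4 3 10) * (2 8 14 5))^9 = (2 11 3 6)(4 12 5 8)(9 13 14 10) = [0, 1, 11, 6, 12, 8, 2, 7, 4, 13, 9, 3, 5, 14, 10]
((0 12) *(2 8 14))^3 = (14)(0 12) = [12, 1, 2, 3, 4, 5, 6, 7, 8, 9, 10, 11, 0, 13, 14]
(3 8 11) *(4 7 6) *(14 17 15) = (3 8 11)(4 7 6)(14 17 15) = [0, 1, 2, 8, 7, 5, 4, 6, 11, 9, 10, 3, 12, 13, 17, 14, 16, 15]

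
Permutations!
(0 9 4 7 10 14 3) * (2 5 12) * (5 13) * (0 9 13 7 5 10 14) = (0 13 10)(2 7 14 3 9 4 5 12) = [13, 1, 7, 9, 5, 12, 6, 14, 8, 4, 0, 11, 2, 10, 3]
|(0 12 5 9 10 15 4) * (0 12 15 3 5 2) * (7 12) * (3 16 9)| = |(0 15 4 7 12 2)(3 5)(9 10 16)| = 6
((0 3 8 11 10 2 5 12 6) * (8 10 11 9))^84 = (12) = [0, 1, 2, 3, 4, 5, 6, 7, 8, 9, 10, 11, 12]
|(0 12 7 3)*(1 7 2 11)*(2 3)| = 12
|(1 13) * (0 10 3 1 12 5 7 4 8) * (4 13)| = |(0 10 3 1 4 8)(5 7 13 12)| = 12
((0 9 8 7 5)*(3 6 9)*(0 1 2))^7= (0 1 7 9 3 2 5 8 6)= [1, 7, 5, 2, 4, 8, 0, 9, 6, 3]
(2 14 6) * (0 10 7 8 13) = (0 10 7 8 13)(2 14 6) = [10, 1, 14, 3, 4, 5, 2, 8, 13, 9, 7, 11, 12, 0, 6]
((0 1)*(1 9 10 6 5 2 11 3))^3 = [6, 10, 1, 9, 4, 3, 11, 7, 8, 5, 2, 0] = (0 6 11)(1 10 2)(3 9 5)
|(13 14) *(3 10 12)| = 6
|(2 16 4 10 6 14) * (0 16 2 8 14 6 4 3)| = 6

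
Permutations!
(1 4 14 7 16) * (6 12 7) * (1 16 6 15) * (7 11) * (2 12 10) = (16)(1 4 14 15)(2 12 11 7 6 10) = [0, 4, 12, 3, 14, 5, 10, 6, 8, 9, 2, 7, 11, 13, 15, 1, 16]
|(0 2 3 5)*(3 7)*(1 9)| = |(0 2 7 3 5)(1 9)| = 10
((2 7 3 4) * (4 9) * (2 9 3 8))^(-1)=(2 8 7)(4 9)=[0, 1, 8, 3, 9, 5, 6, 2, 7, 4]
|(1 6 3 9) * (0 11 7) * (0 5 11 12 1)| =6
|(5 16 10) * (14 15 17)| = 3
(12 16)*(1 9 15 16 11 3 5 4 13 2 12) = (1 9 15 16)(2 12 11 3 5 4 13) = [0, 9, 12, 5, 13, 4, 6, 7, 8, 15, 10, 3, 11, 2, 14, 16, 1]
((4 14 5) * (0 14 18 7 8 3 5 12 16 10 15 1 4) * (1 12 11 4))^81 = [0, 1, 2, 3, 4, 5, 6, 7, 8, 9, 15, 11, 16, 13, 14, 12, 10, 17, 18] = (18)(10 15 12 16)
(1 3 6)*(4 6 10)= (1 3 10 4 6)= [0, 3, 2, 10, 6, 5, 1, 7, 8, 9, 4]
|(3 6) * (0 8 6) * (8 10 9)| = 6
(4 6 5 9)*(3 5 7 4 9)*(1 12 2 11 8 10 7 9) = (1 12 2 11 8 10 7 4 6 9)(3 5) = [0, 12, 11, 5, 6, 3, 9, 4, 10, 1, 7, 8, 2]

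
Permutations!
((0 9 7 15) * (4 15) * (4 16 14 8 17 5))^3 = (0 16 17 15 7 8 4 9 14 5) = [16, 1, 2, 3, 9, 0, 6, 8, 4, 14, 10, 11, 12, 13, 5, 7, 17, 15]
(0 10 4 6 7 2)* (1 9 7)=[10, 9, 0, 3, 6, 5, 1, 2, 8, 7, 4]=(0 10 4 6 1 9 7 2)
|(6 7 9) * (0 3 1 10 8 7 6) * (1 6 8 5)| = 6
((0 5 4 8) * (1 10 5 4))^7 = (0 4 8)(1 10 5) = [4, 10, 2, 3, 8, 1, 6, 7, 0, 9, 5]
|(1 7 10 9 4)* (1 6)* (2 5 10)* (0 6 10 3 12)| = 24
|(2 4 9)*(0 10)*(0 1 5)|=12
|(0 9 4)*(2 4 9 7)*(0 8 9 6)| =7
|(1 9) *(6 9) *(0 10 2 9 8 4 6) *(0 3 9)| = |(0 10 2)(1 3 9)(4 6 8)| = 3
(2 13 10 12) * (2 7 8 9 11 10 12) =(2 13 12 7 8 9 11 10) =[0, 1, 13, 3, 4, 5, 6, 8, 9, 11, 2, 10, 7, 12]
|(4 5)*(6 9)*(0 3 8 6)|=|(0 3 8 6 9)(4 5)|=10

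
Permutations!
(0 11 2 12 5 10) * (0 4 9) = (0 11 2 12 5 10 4 9) = [11, 1, 12, 3, 9, 10, 6, 7, 8, 0, 4, 2, 5]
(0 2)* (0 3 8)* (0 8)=(8)(0 2 3)=[2, 1, 3, 0, 4, 5, 6, 7, 8]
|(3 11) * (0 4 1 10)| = |(0 4 1 10)(3 11)| = 4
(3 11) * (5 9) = (3 11)(5 9) = [0, 1, 2, 11, 4, 9, 6, 7, 8, 5, 10, 3]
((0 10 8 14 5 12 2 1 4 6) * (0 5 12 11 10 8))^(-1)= (0 10 11 5 6 4 1 2 12 14 8)= [10, 2, 12, 3, 1, 6, 4, 7, 0, 9, 11, 5, 14, 13, 8]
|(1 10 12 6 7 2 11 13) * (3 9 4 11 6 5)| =9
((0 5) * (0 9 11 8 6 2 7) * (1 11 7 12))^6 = (12)(0 9)(5 7) = [9, 1, 2, 3, 4, 7, 6, 5, 8, 0, 10, 11, 12]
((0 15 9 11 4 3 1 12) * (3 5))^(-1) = (0 12 1 3 5 4 11 9 15) = [12, 3, 2, 5, 11, 4, 6, 7, 8, 15, 10, 9, 1, 13, 14, 0]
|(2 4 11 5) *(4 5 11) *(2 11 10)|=4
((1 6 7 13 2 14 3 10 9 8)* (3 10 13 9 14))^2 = (14)(1 7 8 6 9)(2 13 3) = [0, 7, 13, 2, 4, 5, 9, 8, 6, 1, 10, 11, 12, 3, 14]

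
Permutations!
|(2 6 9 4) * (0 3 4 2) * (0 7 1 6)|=8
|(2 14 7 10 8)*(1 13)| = |(1 13)(2 14 7 10 8)| = 10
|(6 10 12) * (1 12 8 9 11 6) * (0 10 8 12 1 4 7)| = 20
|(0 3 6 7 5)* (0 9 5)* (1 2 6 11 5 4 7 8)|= |(0 3 11 5 9 4 7)(1 2 6 8)|= 28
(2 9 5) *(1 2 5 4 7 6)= (1 2 9 4 7 6)= [0, 2, 9, 3, 7, 5, 1, 6, 8, 4]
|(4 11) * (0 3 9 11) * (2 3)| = 6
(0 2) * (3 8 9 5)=(0 2)(3 8 9 5)=[2, 1, 0, 8, 4, 3, 6, 7, 9, 5]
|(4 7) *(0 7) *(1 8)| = |(0 7 4)(1 8)| = 6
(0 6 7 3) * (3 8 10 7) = [6, 1, 2, 0, 4, 5, 3, 8, 10, 9, 7] = (0 6 3)(7 8 10)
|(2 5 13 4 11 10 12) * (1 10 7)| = |(1 10 12 2 5 13 4 11 7)| = 9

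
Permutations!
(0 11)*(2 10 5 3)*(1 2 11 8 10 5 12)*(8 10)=(0 10 12 1 2 5 3 11)=[10, 2, 5, 11, 4, 3, 6, 7, 8, 9, 12, 0, 1]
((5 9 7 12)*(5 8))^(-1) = [0, 1, 2, 3, 4, 8, 6, 9, 12, 5, 10, 11, 7] = (5 8 12 7 9)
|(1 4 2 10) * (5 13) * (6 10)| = |(1 4 2 6 10)(5 13)| = 10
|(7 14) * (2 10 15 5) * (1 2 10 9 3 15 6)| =8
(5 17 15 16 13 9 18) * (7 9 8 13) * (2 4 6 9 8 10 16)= (2 4 6 9 18 5 17 15)(7 8 13 10 16)= [0, 1, 4, 3, 6, 17, 9, 8, 13, 18, 16, 11, 12, 10, 14, 2, 7, 15, 5]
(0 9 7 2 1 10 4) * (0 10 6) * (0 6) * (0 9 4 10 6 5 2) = [4, 9, 1, 3, 6, 2, 5, 0, 8, 7, 10] = (10)(0 4 6 5 2 1 9 7)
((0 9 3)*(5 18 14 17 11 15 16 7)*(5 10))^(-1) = (0 3 9)(5 10 7 16 15 11 17 14 18) = [3, 1, 2, 9, 4, 10, 6, 16, 8, 0, 7, 17, 12, 13, 18, 11, 15, 14, 5]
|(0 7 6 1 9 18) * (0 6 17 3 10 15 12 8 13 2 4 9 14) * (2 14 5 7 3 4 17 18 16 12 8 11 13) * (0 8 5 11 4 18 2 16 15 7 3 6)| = |(0 6 1 11 13 14 8 16 12 4 9 15 5 3 10 7 2 17 18)| = 19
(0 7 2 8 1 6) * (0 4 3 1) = (0 7 2 8)(1 6 4 3) = [7, 6, 8, 1, 3, 5, 4, 2, 0]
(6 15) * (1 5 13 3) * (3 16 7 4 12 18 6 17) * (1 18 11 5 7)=[0, 7, 2, 18, 12, 13, 15, 4, 8, 9, 10, 5, 11, 16, 14, 17, 1, 3, 6]=(1 7 4 12 11 5 13 16)(3 18 6 15 17)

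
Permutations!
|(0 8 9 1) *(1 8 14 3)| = 4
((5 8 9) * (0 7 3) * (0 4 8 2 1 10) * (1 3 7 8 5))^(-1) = (0 10 1 9 8)(2 5 4 3) = [10, 9, 5, 2, 3, 4, 6, 7, 0, 8, 1]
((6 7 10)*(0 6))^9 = [6, 1, 2, 3, 4, 5, 7, 10, 8, 9, 0] = (0 6 7 10)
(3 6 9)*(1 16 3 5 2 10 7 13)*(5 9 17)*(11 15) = (1 16 3 6 17 5 2 10 7 13)(11 15) = [0, 16, 10, 6, 4, 2, 17, 13, 8, 9, 7, 15, 12, 1, 14, 11, 3, 5]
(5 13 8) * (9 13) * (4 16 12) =(4 16 12)(5 9 13 8) =[0, 1, 2, 3, 16, 9, 6, 7, 5, 13, 10, 11, 4, 8, 14, 15, 12]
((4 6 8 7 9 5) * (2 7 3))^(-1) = [0, 1, 3, 8, 5, 9, 4, 2, 6, 7] = (2 3 8 6 4 5 9 7)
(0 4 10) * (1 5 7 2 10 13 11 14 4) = (0 1 5 7 2 10)(4 13 11 14) = [1, 5, 10, 3, 13, 7, 6, 2, 8, 9, 0, 14, 12, 11, 4]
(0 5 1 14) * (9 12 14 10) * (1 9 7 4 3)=(0 5 9 12 14)(1 10 7 4 3)=[5, 10, 2, 1, 3, 9, 6, 4, 8, 12, 7, 11, 14, 13, 0]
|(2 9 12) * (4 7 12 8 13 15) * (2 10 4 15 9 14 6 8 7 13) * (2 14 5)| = |(15)(2 5)(4 13 9 7 12 10)(6 8 14)| = 6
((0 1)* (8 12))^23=(0 1)(8 12)=[1, 0, 2, 3, 4, 5, 6, 7, 12, 9, 10, 11, 8]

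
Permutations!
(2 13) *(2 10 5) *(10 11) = (2 13 11 10 5) = [0, 1, 13, 3, 4, 2, 6, 7, 8, 9, 5, 10, 12, 11]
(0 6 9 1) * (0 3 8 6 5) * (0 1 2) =(0 5 1 3 8 6 9 2) =[5, 3, 0, 8, 4, 1, 9, 7, 6, 2]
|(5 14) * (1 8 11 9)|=|(1 8 11 9)(5 14)|=4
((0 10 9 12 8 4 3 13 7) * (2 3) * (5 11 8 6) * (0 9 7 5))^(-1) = (0 6 12 9 7 10)(2 4 8 11 5 13 3) = [6, 1, 4, 2, 8, 13, 12, 10, 11, 7, 0, 5, 9, 3]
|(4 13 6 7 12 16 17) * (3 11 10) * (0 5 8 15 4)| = |(0 5 8 15 4 13 6 7 12 16 17)(3 11 10)| = 33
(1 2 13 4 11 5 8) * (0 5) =(0 5 8 1 2 13 4 11) =[5, 2, 13, 3, 11, 8, 6, 7, 1, 9, 10, 0, 12, 4]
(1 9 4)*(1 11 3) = (1 9 4 11 3) = [0, 9, 2, 1, 11, 5, 6, 7, 8, 4, 10, 3]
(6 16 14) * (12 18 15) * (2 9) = (2 9)(6 16 14)(12 18 15) = [0, 1, 9, 3, 4, 5, 16, 7, 8, 2, 10, 11, 18, 13, 6, 12, 14, 17, 15]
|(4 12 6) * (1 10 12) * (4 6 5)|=5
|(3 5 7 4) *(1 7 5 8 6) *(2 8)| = |(1 7 4 3 2 8 6)| = 7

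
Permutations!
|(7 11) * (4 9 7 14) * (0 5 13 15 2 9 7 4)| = 10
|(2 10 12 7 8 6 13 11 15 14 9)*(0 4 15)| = 13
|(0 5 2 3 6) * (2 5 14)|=5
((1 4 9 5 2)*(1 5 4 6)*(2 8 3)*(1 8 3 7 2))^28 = (9) = [0, 1, 2, 3, 4, 5, 6, 7, 8, 9]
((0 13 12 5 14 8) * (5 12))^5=(14)=[0, 1, 2, 3, 4, 5, 6, 7, 8, 9, 10, 11, 12, 13, 14]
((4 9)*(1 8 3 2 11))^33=(1 2 8 11 3)(4 9)=[0, 2, 8, 1, 9, 5, 6, 7, 11, 4, 10, 3]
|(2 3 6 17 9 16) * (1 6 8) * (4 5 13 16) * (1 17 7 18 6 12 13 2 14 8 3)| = |(1 12 13 16 14 8 17 9 4 5 2)(6 7 18)| = 33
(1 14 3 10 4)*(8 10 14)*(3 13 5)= [0, 8, 2, 14, 1, 3, 6, 7, 10, 9, 4, 11, 12, 5, 13]= (1 8 10 4)(3 14 13 5)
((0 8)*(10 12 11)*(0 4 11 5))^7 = (12) = [0, 1, 2, 3, 4, 5, 6, 7, 8, 9, 10, 11, 12]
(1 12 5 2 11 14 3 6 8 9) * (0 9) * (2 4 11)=(0 9 1 12 5 4 11 14 3 6 8)=[9, 12, 2, 6, 11, 4, 8, 7, 0, 1, 10, 14, 5, 13, 3]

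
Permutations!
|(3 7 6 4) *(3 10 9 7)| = |(4 10 9 7 6)| = 5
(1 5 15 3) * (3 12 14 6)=(1 5 15 12 14 6 3)=[0, 5, 2, 1, 4, 15, 3, 7, 8, 9, 10, 11, 14, 13, 6, 12]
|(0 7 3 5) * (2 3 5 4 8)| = |(0 7 5)(2 3 4 8)| = 12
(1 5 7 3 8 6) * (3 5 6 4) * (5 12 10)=[0, 6, 2, 8, 3, 7, 1, 12, 4, 9, 5, 11, 10]=(1 6)(3 8 4)(5 7 12 10)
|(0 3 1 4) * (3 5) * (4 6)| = |(0 5 3 1 6 4)| = 6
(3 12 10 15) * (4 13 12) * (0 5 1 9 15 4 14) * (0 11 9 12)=(0 5 1 12 10 4 13)(3 14 11 9 15)=[5, 12, 2, 14, 13, 1, 6, 7, 8, 15, 4, 9, 10, 0, 11, 3]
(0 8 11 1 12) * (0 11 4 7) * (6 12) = [8, 6, 2, 3, 7, 5, 12, 0, 4, 9, 10, 1, 11] = (0 8 4 7)(1 6 12 11)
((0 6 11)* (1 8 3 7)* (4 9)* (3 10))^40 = (0 6 11) = [6, 1, 2, 3, 4, 5, 11, 7, 8, 9, 10, 0]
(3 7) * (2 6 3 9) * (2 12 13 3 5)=[0, 1, 6, 7, 4, 2, 5, 9, 8, 12, 10, 11, 13, 3]=(2 6 5)(3 7 9 12 13)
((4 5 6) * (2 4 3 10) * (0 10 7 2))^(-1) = (0 10)(2 7 3 6 5 4) = [10, 1, 7, 6, 2, 4, 5, 3, 8, 9, 0]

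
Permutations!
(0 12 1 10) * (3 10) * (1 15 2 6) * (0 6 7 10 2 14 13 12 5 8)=(0 5 8)(1 3 2 7 10 6)(12 15 14 13)=[5, 3, 7, 2, 4, 8, 1, 10, 0, 9, 6, 11, 15, 12, 13, 14]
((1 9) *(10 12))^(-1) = (1 9)(10 12) = [0, 9, 2, 3, 4, 5, 6, 7, 8, 1, 12, 11, 10]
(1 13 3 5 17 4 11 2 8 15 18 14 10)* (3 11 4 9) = (1 13 11 2 8 15 18 14 10)(3 5 17 9) = [0, 13, 8, 5, 4, 17, 6, 7, 15, 3, 1, 2, 12, 11, 10, 18, 16, 9, 14]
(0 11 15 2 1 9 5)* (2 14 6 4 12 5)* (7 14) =(0 11 15 7 14 6 4 12 5)(1 9 2) =[11, 9, 1, 3, 12, 0, 4, 14, 8, 2, 10, 15, 5, 13, 6, 7]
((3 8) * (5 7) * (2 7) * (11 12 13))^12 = (13) = [0, 1, 2, 3, 4, 5, 6, 7, 8, 9, 10, 11, 12, 13]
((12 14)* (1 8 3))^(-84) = (14) = [0, 1, 2, 3, 4, 5, 6, 7, 8, 9, 10, 11, 12, 13, 14]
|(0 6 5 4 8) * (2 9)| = |(0 6 5 4 8)(2 9)| = 10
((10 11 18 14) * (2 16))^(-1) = (2 16)(10 14 18 11) = [0, 1, 16, 3, 4, 5, 6, 7, 8, 9, 14, 10, 12, 13, 18, 15, 2, 17, 11]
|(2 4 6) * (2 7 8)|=|(2 4 6 7 8)|=5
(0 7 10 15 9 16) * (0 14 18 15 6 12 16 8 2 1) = [7, 0, 1, 3, 4, 5, 12, 10, 2, 8, 6, 11, 16, 13, 18, 9, 14, 17, 15] = (0 7 10 6 12 16 14 18 15 9 8 2 1)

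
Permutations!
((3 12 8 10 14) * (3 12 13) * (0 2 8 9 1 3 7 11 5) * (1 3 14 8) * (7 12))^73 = (0 14 5 1 11 2 7)(3 13 12 9)(8 10) = [14, 11, 7, 13, 4, 1, 6, 0, 10, 3, 8, 2, 9, 12, 5]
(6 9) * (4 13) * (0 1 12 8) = [1, 12, 2, 3, 13, 5, 9, 7, 0, 6, 10, 11, 8, 4] = (0 1 12 8)(4 13)(6 9)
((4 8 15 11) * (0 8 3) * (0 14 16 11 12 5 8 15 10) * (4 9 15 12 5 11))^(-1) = [10, 1, 2, 4, 16, 15, 6, 7, 5, 11, 8, 12, 0, 13, 3, 9, 14] = (0 10 8 5 15 9 11 12)(3 4 16 14)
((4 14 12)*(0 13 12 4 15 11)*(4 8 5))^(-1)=(0 11 15 12 13)(4 5 8 14)=[11, 1, 2, 3, 5, 8, 6, 7, 14, 9, 10, 15, 13, 0, 4, 12]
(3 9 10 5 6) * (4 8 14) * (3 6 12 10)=[0, 1, 2, 9, 8, 12, 6, 7, 14, 3, 5, 11, 10, 13, 4]=(3 9)(4 8 14)(5 12 10)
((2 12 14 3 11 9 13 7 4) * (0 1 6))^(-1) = (0 6 1)(2 4 7 13 9 11 3 14 12) = [6, 0, 4, 14, 7, 5, 1, 13, 8, 11, 10, 3, 2, 9, 12]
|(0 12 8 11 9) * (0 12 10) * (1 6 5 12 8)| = 12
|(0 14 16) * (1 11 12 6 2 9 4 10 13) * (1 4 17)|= 21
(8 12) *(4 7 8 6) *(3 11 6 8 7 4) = [0, 1, 2, 11, 4, 5, 3, 7, 12, 9, 10, 6, 8] = (3 11 6)(8 12)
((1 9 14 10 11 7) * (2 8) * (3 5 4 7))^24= (1 5 10)(3 14 7)(4 11 9)= [0, 5, 2, 14, 11, 10, 6, 3, 8, 4, 1, 9, 12, 13, 7]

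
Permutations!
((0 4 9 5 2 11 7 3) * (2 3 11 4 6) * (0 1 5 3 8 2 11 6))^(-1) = [0, 3, 8, 9, 2, 1, 7, 11, 5, 4, 10, 6] = (1 3 9 4 2 8 5)(6 7 11)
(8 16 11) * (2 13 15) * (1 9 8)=[0, 9, 13, 3, 4, 5, 6, 7, 16, 8, 10, 1, 12, 15, 14, 2, 11]=(1 9 8 16 11)(2 13 15)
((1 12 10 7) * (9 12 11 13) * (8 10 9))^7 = (1 11 13 8 10 7)(9 12) = [0, 11, 2, 3, 4, 5, 6, 1, 10, 12, 7, 13, 9, 8]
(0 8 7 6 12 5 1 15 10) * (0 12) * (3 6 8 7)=(0 7 8 3 6)(1 15 10 12 5)=[7, 15, 2, 6, 4, 1, 0, 8, 3, 9, 12, 11, 5, 13, 14, 10]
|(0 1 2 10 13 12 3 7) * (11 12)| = |(0 1 2 10 13 11 12 3 7)| = 9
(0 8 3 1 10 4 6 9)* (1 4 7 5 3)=[8, 10, 2, 4, 6, 3, 9, 5, 1, 0, 7]=(0 8 1 10 7 5 3 4 6 9)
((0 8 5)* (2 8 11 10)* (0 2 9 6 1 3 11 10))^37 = (0 9 1 11 10 6 3)(2 8 5) = [9, 11, 8, 0, 4, 2, 3, 7, 5, 1, 6, 10]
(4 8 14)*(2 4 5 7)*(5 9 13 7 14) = [0, 1, 4, 3, 8, 14, 6, 2, 5, 13, 10, 11, 12, 7, 9] = (2 4 8 5 14 9 13 7)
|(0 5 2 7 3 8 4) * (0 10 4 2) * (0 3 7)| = 10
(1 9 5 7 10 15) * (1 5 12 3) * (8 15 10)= (1 9 12 3)(5 7 8 15)= [0, 9, 2, 1, 4, 7, 6, 8, 15, 12, 10, 11, 3, 13, 14, 5]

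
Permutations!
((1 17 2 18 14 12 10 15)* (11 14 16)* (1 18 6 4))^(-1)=(1 4 6 2 17)(10 12 14 11 16 18 15)=[0, 4, 17, 3, 6, 5, 2, 7, 8, 9, 12, 16, 14, 13, 11, 10, 18, 1, 15]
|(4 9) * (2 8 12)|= |(2 8 12)(4 9)|= 6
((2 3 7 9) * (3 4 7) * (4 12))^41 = (2 12 4 7 9) = [0, 1, 12, 3, 7, 5, 6, 9, 8, 2, 10, 11, 4]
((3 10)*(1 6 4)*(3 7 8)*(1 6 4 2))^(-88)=(10)=[0, 1, 2, 3, 4, 5, 6, 7, 8, 9, 10]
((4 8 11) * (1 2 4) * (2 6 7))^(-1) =(1 11 8 4 2 7 6) =[0, 11, 7, 3, 2, 5, 1, 6, 4, 9, 10, 8]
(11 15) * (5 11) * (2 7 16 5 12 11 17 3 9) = [0, 1, 7, 9, 4, 17, 6, 16, 8, 2, 10, 15, 11, 13, 14, 12, 5, 3] = (2 7 16 5 17 3 9)(11 15 12)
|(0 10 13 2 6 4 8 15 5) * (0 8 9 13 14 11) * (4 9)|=12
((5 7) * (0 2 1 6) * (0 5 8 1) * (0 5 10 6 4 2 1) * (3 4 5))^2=[5, 7, 4, 2, 3, 8, 6, 0, 1, 9, 10]=(10)(0 5 8 1 7)(2 4 3)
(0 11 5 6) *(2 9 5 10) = (0 11 10 2 9 5 6) = [11, 1, 9, 3, 4, 6, 0, 7, 8, 5, 2, 10]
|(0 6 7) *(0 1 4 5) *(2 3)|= 6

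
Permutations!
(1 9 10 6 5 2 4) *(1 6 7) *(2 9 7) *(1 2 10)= (10)(1 7 2 4 6 5 9)= [0, 7, 4, 3, 6, 9, 5, 2, 8, 1, 10]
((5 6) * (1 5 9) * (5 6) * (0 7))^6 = (9) = [0, 1, 2, 3, 4, 5, 6, 7, 8, 9]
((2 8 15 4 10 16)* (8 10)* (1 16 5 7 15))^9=(16)=[0, 1, 2, 3, 4, 5, 6, 7, 8, 9, 10, 11, 12, 13, 14, 15, 16]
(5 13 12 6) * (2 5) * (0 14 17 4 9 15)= (0 14 17 4 9 15)(2 5 13 12 6)= [14, 1, 5, 3, 9, 13, 2, 7, 8, 15, 10, 11, 6, 12, 17, 0, 16, 4]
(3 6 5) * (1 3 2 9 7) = (1 3 6 5 2 9 7) = [0, 3, 9, 6, 4, 2, 5, 1, 8, 7]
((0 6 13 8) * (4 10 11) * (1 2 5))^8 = (13)(1 5 2)(4 11 10) = [0, 5, 1, 3, 11, 2, 6, 7, 8, 9, 4, 10, 12, 13]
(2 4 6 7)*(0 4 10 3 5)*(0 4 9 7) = [9, 1, 10, 5, 6, 4, 0, 2, 8, 7, 3] = (0 9 7 2 10 3 5 4 6)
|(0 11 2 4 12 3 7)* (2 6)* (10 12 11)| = 20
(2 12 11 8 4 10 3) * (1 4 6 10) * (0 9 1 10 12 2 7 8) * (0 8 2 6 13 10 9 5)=[5, 4, 6, 7, 9, 0, 12, 2, 13, 1, 3, 8, 11, 10]=(0 5)(1 4 9)(2 6 12 11 8 13 10 3 7)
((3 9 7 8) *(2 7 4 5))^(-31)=(2 9 7 4 8 5 3)=[0, 1, 9, 2, 8, 3, 6, 4, 5, 7]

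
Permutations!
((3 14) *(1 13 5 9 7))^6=[0, 13, 2, 3, 4, 9, 6, 1, 8, 7, 10, 11, 12, 5, 14]=(14)(1 13 5 9 7)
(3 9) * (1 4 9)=(1 4 9 3)=[0, 4, 2, 1, 9, 5, 6, 7, 8, 3]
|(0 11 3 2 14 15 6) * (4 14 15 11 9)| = |(0 9 4 14 11 3 2 15 6)| = 9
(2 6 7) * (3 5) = (2 6 7)(3 5) = [0, 1, 6, 5, 4, 3, 7, 2]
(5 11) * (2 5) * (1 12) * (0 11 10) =(0 11 2 5 10)(1 12) =[11, 12, 5, 3, 4, 10, 6, 7, 8, 9, 0, 2, 1]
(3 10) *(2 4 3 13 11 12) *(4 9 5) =[0, 1, 9, 10, 3, 4, 6, 7, 8, 5, 13, 12, 2, 11] =(2 9 5 4 3 10 13 11 12)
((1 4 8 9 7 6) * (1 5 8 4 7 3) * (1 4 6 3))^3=(1 4 8 7 6 9 3 5)=[0, 4, 2, 5, 8, 1, 9, 6, 7, 3]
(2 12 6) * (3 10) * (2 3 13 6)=(2 12)(3 10 13 6)=[0, 1, 12, 10, 4, 5, 3, 7, 8, 9, 13, 11, 2, 6]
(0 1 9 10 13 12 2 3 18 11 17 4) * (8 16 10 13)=(0 1 9 13 12 2 3 18 11 17 4)(8 16 10)=[1, 9, 3, 18, 0, 5, 6, 7, 16, 13, 8, 17, 2, 12, 14, 15, 10, 4, 11]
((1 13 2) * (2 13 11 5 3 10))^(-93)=(13)(1 3)(2 5)(10 11)=[0, 3, 5, 1, 4, 2, 6, 7, 8, 9, 11, 10, 12, 13]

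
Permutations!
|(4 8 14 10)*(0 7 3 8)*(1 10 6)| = |(0 7 3 8 14 6 1 10 4)| = 9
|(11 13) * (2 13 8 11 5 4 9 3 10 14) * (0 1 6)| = |(0 1 6)(2 13 5 4 9 3 10 14)(8 11)| = 24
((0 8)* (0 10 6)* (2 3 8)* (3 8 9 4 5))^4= (0 6 10 8 2)= [6, 1, 0, 3, 4, 5, 10, 7, 2, 9, 8]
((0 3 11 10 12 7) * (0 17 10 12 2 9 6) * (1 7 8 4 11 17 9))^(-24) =(0 10 7)(1 6 17)(2 9 3) =[10, 6, 9, 2, 4, 5, 17, 0, 8, 3, 7, 11, 12, 13, 14, 15, 16, 1]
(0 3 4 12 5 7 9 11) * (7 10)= (0 3 4 12 5 10 7 9 11)= [3, 1, 2, 4, 12, 10, 6, 9, 8, 11, 7, 0, 5]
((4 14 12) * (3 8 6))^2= (3 6 8)(4 12 14)= [0, 1, 2, 6, 12, 5, 8, 7, 3, 9, 10, 11, 14, 13, 4]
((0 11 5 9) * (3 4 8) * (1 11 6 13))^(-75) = [13, 5, 2, 3, 4, 0, 1, 7, 8, 6, 10, 9, 12, 11] = (0 13 11 9 6 1 5)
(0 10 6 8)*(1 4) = (0 10 6 8)(1 4) = [10, 4, 2, 3, 1, 5, 8, 7, 0, 9, 6]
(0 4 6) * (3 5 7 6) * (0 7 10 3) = (0 4)(3 5 10)(6 7) = [4, 1, 2, 5, 0, 10, 7, 6, 8, 9, 3]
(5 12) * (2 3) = (2 3)(5 12) = [0, 1, 3, 2, 4, 12, 6, 7, 8, 9, 10, 11, 5]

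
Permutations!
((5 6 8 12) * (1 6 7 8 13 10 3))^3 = (1 10 6 3 13)(5 12 8 7) = [0, 10, 2, 13, 4, 12, 3, 5, 7, 9, 6, 11, 8, 1]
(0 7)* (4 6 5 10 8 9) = (0 7)(4 6 5 10 8 9) = [7, 1, 2, 3, 6, 10, 5, 0, 9, 4, 8]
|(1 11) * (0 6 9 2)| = |(0 6 9 2)(1 11)| = 4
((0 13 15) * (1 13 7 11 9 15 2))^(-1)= (0 15 9 11 7)(1 2 13)= [15, 2, 13, 3, 4, 5, 6, 0, 8, 11, 10, 7, 12, 1, 14, 9]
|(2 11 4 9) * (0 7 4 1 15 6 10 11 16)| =|(0 7 4 9 2 16)(1 15 6 10 11)| =30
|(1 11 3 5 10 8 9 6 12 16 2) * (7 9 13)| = |(1 11 3 5 10 8 13 7 9 6 12 16 2)| = 13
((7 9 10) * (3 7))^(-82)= [0, 1, 2, 9, 4, 5, 6, 10, 8, 3, 7]= (3 9)(7 10)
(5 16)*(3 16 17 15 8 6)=[0, 1, 2, 16, 4, 17, 3, 7, 6, 9, 10, 11, 12, 13, 14, 8, 5, 15]=(3 16 5 17 15 8 6)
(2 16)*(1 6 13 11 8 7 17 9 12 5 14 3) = (1 6 13 11 8 7 17 9 12 5 14 3)(2 16) = [0, 6, 16, 1, 4, 14, 13, 17, 7, 12, 10, 8, 5, 11, 3, 15, 2, 9]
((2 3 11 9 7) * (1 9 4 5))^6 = (1 4 3 7)(2 9 5 11) = [0, 4, 9, 7, 3, 11, 6, 1, 8, 5, 10, 2]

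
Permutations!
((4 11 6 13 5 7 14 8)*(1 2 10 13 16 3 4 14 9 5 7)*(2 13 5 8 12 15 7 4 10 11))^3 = (1 2 16 5 4 6 10 13 11 3)(7 14)(8 15)(9 12) = [0, 2, 16, 1, 6, 4, 10, 14, 15, 12, 13, 3, 9, 11, 7, 8, 5]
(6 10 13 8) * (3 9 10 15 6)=[0, 1, 2, 9, 4, 5, 15, 7, 3, 10, 13, 11, 12, 8, 14, 6]=(3 9 10 13 8)(6 15)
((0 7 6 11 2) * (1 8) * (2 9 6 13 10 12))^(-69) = (0 10)(1 8)(2 13)(7 12) = [10, 8, 13, 3, 4, 5, 6, 12, 1, 9, 0, 11, 7, 2]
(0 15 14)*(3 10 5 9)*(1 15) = [1, 15, 2, 10, 4, 9, 6, 7, 8, 3, 5, 11, 12, 13, 0, 14] = (0 1 15 14)(3 10 5 9)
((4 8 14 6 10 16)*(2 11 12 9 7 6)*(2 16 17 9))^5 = [0, 1, 12, 3, 8, 5, 6, 7, 14, 9, 10, 2, 11, 13, 16, 15, 4, 17] = (17)(2 12 11)(4 8 14 16)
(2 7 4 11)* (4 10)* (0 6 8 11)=(0 6 8 11 2 7 10 4)=[6, 1, 7, 3, 0, 5, 8, 10, 11, 9, 4, 2]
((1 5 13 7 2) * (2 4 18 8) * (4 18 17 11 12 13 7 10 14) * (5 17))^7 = [0, 4, 14, 3, 17, 11, 6, 12, 10, 9, 2, 7, 18, 8, 1, 15, 16, 5, 13] = (1 4 17 5 11 7 12 18 13 8 10 2 14)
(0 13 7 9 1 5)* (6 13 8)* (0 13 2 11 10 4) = [8, 5, 11, 3, 0, 13, 2, 9, 6, 1, 4, 10, 12, 7] = (0 8 6 2 11 10 4)(1 5 13 7 9)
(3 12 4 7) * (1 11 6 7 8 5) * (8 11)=(1 8 5)(3 12 4 11 6 7)=[0, 8, 2, 12, 11, 1, 7, 3, 5, 9, 10, 6, 4]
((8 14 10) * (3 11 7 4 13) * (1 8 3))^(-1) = (1 13 4 7 11 3 10 14 8) = [0, 13, 2, 10, 7, 5, 6, 11, 1, 9, 14, 3, 12, 4, 8]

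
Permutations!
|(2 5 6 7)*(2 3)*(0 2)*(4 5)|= |(0 2 4 5 6 7 3)|= 7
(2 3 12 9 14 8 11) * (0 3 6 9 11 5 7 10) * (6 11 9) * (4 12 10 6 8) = (0 3 10)(2 11)(4 12 9 14)(5 7 6 8) = [3, 1, 11, 10, 12, 7, 8, 6, 5, 14, 0, 2, 9, 13, 4]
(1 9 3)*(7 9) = (1 7 9 3) = [0, 7, 2, 1, 4, 5, 6, 9, 8, 3]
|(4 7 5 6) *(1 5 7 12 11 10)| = 7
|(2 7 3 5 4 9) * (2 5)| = |(2 7 3)(4 9 5)| = 3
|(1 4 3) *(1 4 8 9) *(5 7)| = 6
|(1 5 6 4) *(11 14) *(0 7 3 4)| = |(0 7 3 4 1 5 6)(11 14)| = 14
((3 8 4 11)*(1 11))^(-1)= (1 4 8 3 11)= [0, 4, 2, 11, 8, 5, 6, 7, 3, 9, 10, 1]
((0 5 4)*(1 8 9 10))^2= (0 4 5)(1 9)(8 10)= [4, 9, 2, 3, 5, 0, 6, 7, 10, 1, 8]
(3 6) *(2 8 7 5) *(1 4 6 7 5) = (1 4 6 3 7)(2 8 5) = [0, 4, 8, 7, 6, 2, 3, 1, 5]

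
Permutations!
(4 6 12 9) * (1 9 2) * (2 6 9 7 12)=[0, 7, 1, 3, 9, 5, 2, 12, 8, 4, 10, 11, 6]=(1 7 12 6 2)(4 9)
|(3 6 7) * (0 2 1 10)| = 12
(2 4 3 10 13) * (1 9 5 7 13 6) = [0, 9, 4, 10, 3, 7, 1, 13, 8, 5, 6, 11, 12, 2] = (1 9 5 7 13 2 4 3 10 6)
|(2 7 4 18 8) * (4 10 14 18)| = |(2 7 10 14 18 8)| = 6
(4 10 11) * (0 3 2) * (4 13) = (0 3 2)(4 10 11 13) = [3, 1, 0, 2, 10, 5, 6, 7, 8, 9, 11, 13, 12, 4]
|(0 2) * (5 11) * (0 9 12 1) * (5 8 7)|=|(0 2 9 12 1)(5 11 8 7)|=20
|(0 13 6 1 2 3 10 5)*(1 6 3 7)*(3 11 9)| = 21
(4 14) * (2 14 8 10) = (2 14 4 8 10) = [0, 1, 14, 3, 8, 5, 6, 7, 10, 9, 2, 11, 12, 13, 4]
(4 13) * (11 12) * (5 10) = (4 13)(5 10)(11 12) = [0, 1, 2, 3, 13, 10, 6, 7, 8, 9, 5, 12, 11, 4]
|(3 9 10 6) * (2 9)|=|(2 9 10 6 3)|=5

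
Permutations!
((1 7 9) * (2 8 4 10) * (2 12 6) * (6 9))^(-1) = (1 9 12 10 4 8 2 6 7) = [0, 9, 6, 3, 8, 5, 7, 1, 2, 12, 4, 11, 10]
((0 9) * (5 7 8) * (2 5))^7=(0 9)(2 8 7 5)=[9, 1, 8, 3, 4, 2, 6, 5, 7, 0]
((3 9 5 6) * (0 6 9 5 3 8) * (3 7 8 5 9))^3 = [3, 1, 2, 8, 4, 7, 9, 6, 5, 0] = (0 3 8 5 7 6 9)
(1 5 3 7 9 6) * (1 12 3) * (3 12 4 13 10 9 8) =(1 5)(3 7 8)(4 13 10 9 6) =[0, 5, 2, 7, 13, 1, 4, 8, 3, 6, 9, 11, 12, 10]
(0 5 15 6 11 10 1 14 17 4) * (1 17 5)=(0 1 14 5 15 6 11 10 17 4)=[1, 14, 2, 3, 0, 15, 11, 7, 8, 9, 17, 10, 12, 13, 5, 6, 16, 4]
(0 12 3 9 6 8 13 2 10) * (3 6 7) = (0 12 6 8 13 2 10)(3 9 7) = [12, 1, 10, 9, 4, 5, 8, 3, 13, 7, 0, 11, 6, 2]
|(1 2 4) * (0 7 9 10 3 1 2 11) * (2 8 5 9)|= |(0 7 2 4 8 5 9 10 3 1 11)|= 11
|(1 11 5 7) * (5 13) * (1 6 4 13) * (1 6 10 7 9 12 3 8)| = 10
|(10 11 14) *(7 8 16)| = 3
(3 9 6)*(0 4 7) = [4, 1, 2, 9, 7, 5, 3, 0, 8, 6] = (0 4 7)(3 9 6)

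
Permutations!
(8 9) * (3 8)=(3 8 9)=[0, 1, 2, 8, 4, 5, 6, 7, 9, 3]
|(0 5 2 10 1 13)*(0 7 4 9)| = |(0 5 2 10 1 13 7 4 9)| = 9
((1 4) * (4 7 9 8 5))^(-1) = (1 4 5 8 9 7) = [0, 4, 2, 3, 5, 8, 6, 1, 9, 7]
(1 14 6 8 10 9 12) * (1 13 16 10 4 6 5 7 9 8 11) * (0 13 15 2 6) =(0 13 16 10 8 4)(1 14 5 7 9 12 15 2 6 11) =[13, 14, 6, 3, 0, 7, 11, 9, 4, 12, 8, 1, 15, 16, 5, 2, 10]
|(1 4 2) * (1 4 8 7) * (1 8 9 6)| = 6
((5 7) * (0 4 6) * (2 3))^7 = (0 4 6)(2 3)(5 7) = [4, 1, 3, 2, 6, 7, 0, 5]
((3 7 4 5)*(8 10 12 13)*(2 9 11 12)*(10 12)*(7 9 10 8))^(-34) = (3 11 12 7 5 9 8 13 4) = [0, 1, 2, 11, 3, 9, 6, 5, 13, 8, 10, 12, 7, 4]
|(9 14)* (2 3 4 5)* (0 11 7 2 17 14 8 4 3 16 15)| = |(0 11 7 2 16 15)(4 5 17 14 9 8)| = 6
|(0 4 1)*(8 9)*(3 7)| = 6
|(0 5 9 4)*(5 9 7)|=6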